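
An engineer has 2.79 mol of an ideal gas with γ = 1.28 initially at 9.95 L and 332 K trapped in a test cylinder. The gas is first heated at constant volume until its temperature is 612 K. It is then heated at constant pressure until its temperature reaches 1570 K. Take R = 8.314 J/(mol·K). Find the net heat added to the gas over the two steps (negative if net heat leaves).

125000 J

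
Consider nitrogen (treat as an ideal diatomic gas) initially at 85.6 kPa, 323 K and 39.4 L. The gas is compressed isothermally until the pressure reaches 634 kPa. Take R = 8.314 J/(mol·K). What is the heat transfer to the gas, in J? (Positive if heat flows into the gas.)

-6750 J

n = P₁V₁/(RT₁) = 85.6×39.4/(8.314×323) = 1.26 mol.
Isothermal: T stays 323 K; PV = const ⇒ V₂ = 5.32 L, P₂ = 634 kPa.
ΔU = 0 (ideal gas, T constant).
W = nRT ln(V₂/V₁) = 1.26×8.314×323×ln(0.135) = -6750 J.
Q = ΔU + W = -6750 J.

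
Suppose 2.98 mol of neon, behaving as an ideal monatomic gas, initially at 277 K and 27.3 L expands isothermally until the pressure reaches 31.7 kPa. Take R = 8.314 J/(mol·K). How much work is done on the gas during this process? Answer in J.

-14200 J

P₁ = nRT₁/V₁ = 2.98×8.314×277/27.3 = 251 kPa.
Isothermal: T stays 277 K; PV = const ⇒ V₂ = 216 L, P₂ = 31.7 kPa.
W = nRT ln(V₂/V₁) = 2.98×8.314×277×ln(7.93) = 14200 J.
Work done on the gas = −W_by = -14200 J.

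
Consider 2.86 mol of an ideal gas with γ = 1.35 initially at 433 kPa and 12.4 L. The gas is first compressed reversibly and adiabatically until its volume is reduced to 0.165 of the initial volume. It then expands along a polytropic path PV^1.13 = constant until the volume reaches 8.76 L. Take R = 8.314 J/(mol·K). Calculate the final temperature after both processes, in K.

T₁ = P₁V₁/(nR) = 433×12.4/(2.86×8.314) = 226 K.
Step 1 — Adiabatic: TV^(γ−1) = const ⇒ T₂ = 226×(6.06)^0.350 = 424 K; PV^γ = const ⇒ P₂ = 4930 kPa.
ΔU = nCvΔT = 2.86×23.8×(424−226) = 13500 J.
Q = 0 for an adiabatic process, so W = −ΔU = -13500 J.
State after step 1: P = 4930 kPa, V = 2.05 L, T = 424 K.
Step 2 — Polytropic n=1.13: T₂ = T₁(V₁/V₂)^(n−1) = 424×(0.234)^0.13 = 351 K; P₂ = P₁(V₁/V₂)^n = 953 kPa.
W = (P₁V₁−P₂V₂)/(n−1) = (4930×2.05−953×8.76)/0.13 = 13400 J.
ΔU = nCvΔT = 2.86×23.8×(351−424) = -4960 J.
Q = ΔU + W = 8400 J.
Net over both steps: W = -114 J, Q = 8400 J, ΔU = 8520 J.

351 K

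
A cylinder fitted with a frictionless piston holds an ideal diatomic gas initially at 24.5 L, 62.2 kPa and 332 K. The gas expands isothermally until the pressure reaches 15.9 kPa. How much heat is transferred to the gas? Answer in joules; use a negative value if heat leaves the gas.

n = P₁V₁/(RT₁) = 62.2×24.5/(8.314×332) = 0.552 mol.
Isothermal: T stays 332 K; PV = const ⇒ V₂ = 95.8 L, P₂ = 15.9 kPa.
ΔU = 0 (ideal gas, T constant).
W = nRT ln(V₂/V₁) = 0.552×8.314×332×ln(3.91) = 2080 J.
Q = ΔU + W = 2080 J.

2080 J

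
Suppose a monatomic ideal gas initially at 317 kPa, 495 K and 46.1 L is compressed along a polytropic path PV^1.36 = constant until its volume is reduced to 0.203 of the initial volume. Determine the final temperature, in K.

Polytropic n=1.36: T₂ = T₁(V₁/V₂)^(n−1) = 495×(4.93)^0.36 = 879 K; P₂ = P₁(V₁/V₂)^n = 2770 kPa.

879 K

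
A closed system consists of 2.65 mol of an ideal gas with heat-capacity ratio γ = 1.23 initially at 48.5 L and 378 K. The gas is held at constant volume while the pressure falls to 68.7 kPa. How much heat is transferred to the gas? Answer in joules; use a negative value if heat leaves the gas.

-21700 J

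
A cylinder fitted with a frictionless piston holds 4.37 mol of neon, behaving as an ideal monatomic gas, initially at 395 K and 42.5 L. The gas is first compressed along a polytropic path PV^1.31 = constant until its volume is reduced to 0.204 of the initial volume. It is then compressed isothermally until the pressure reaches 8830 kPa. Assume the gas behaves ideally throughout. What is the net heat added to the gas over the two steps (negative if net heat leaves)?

-43500 J

P₁ = nRT₁/V₁ = 4.37×8.314×395/42.5 = 338 kPa.
Step 1 — Polytropic n=1.31: T₂ = T₁(V₁/V₂)^(n−1) = 395×(4.90)^0.31 = 647 K; P₂ = P₁(V₁/V₂)^n = 2710 kPa.
W = (P₁V₁−P₂V₂)/(n−1) = (338×42.5−2710×8.67)/0.31 = -29500 J.
ΔU = nCvΔT = 4.37×12.5×(647−395) = 13700 J.
Q = ΔU + W = -15800 J.
State after step 1: P = 2710 kPa, V = 8.67 L, T = 647 K.
Step 2 — Isothermal: T stays 647 K; PV = const ⇒ V₂ = 2.66 L, P₂ = 8830 kPa.
ΔU = 0 (ideal gas, T constant).
W = nRT ln(V₂/V₁) = 4.37×8.314×647×ln(0.307) = -27800 J.
Q = ΔU + W = -27800 J.
Net over both steps: W = -57200 J, Q = -43500 J, ΔU = 13700 J.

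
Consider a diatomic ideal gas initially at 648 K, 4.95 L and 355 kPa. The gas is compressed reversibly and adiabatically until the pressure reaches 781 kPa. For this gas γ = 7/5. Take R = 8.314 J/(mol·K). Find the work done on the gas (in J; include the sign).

n = P₁V₁/(RT₁) = 355×4.95/(8.314×648) = 0.326 mol.
Adiabatic: T₂/T₁ = (P₂/P₁)^((γ−1)/γ) ⇒ T₂ = 648×(2.20)^0.286 = 812 K; V₂ = 2.82 L.
ΔU = nCvΔT = 0.326×20.8×(812−648) = 1110 J.
Q = 0 for an adiabatic process, so W = −ΔU = -1110 J.
Work done on the gas = −W_by = 1110 J.

1110 J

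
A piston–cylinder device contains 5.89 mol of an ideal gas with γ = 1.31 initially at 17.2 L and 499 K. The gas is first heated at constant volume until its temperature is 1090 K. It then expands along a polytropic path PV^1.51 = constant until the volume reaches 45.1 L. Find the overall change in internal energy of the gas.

P₁ = nRT₁/V₁ = 5.89×8.314×499/17.2 = 1420 kPa.
Step 1 — Isochoric: V stays 17.2 L; P/T = const ⇒ T₂ = 1090 K, P₂ = 3100 kPa.
W = 0 (no volume change).
ΔU = nCvΔT = 5.89×26.8×(1090−499) = 93400 J.
Q = ΔU = 93400 J.
State after step 1: P = 3100 kPa, V = 17.2 L, T = 1090 K.
Step 2 — Polytropic n=1.51: T₂ = T₁(V₁/V₂)^(n−1) = 1090×(0.381)^0.51 = 667 K; P₂ = P₁(V₁/V₂)^n = 724 kPa.
W = (P₁V₁−P₂V₂)/(n−1) = (3100×17.2−724×45.1)/0.51 = 40600 J.
ΔU = nCvΔT = 5.89×26.8×(667−1090) = -66900 J.
Q = ΔU + W = -26200 J.
Net over both steps: W = 40600 J, Q = 67100 J, ΔU = 26500 J.

26500 J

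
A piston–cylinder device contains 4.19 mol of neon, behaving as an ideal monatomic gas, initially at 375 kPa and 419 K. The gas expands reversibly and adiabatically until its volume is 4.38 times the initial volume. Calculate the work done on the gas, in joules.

V₁ = nRT₁/P₁ = 4.19×8.314×419/375 = 38.9 L.
Adiabatic: TV^(γ−1) = const ⇒ T₂ = 419×(0.228)^0.667 = 157 K; PV^γ = const ⇒ P₂ = 32.0 kPa.
ΔU = nCvΔT = 4.19×12.5×(157−419) = -13700 J.
Q = 0 for an adiabatic process, so W = −ΔU = 13700 J.
Work done on the gas = −W_by = -13700 J.

-13700 J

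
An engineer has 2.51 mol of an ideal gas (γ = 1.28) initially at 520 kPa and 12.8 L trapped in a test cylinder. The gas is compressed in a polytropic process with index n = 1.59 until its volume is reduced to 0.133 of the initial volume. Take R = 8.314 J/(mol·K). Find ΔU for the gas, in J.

54400 J

T₁ = P₁V₁/(nR) = 520×12.8/(2.51×8.314) = 319 K.
Polytropic n=1.59: T₂ = T₁(V₁/V₂)^(n−1) = 319×(7.52)^0.59 = 1050 K; P₂ = P₁(V₁/V₂)^n = 12900 kPa.
For an ideal gas ΔU = nCvΔT with Cv = R/(γ−1) = 29.7 J/(mol·K).
ΔU = 2.51×29.7×(1050−319) = 54400 J.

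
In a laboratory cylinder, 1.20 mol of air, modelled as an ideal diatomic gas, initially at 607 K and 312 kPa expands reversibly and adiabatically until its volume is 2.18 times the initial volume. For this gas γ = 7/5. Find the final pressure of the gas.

105 kPa

V₁ = nRT₁/P₁ = 1.20×8.314×607/312 = 19.4 L.
Adiabatic: TV^(γ−1) = const ⇒ T₂ = 607×(0.459)^0.400 = 444 K; PV^γ = const ⇒ P₂ = 105 kPa.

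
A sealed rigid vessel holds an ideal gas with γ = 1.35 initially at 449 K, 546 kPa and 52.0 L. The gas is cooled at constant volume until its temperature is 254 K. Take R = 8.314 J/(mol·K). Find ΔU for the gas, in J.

n = P₁V₁/(RT₁) = 546×52.0/(8.314×449) = 7.61 mol.
Isochoric: V stays 52.0 L; P/T = const ⇒ T₂ = 254 K, P₂ = 309 kPa.
For an ideal gas ΔU = nCvΔT with Cv = R/(γ−1) = 23.8 J/(mol·K).
ΔU = 7.61×23.8×(254−449) = -35200 J.

-35200 J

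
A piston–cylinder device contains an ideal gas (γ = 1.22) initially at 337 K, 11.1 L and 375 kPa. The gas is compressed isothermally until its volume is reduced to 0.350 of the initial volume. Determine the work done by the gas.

-4370 J

n = P₁V₁/(RT₁) = 375×11.1/(8.314×337) = 1.49 mol.
Isothermal: T stays 337 K; PV = const ⇒ V₂ = 3.88 L, P₂ = 1070 kPa.
W = nRT ln(V₂/V₁) = 1.49×8.314×337×ln(0.350) = -4370 J.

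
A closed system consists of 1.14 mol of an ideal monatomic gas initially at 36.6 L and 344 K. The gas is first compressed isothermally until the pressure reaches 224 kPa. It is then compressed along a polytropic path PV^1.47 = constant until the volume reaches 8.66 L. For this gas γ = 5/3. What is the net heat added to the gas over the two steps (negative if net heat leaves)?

P₁ = nRT₁/V₁ = 1.14×8.314×344/36.6 = 89.1 kPa.
Step 1 — Isothermal: T stays 344 K; PV = const ⇒ V₂ = 14.6 L, P₂ = 224 kPa.
ΔU = 0 (ideal gas, T constant).
W = nRT ln(V₂/V₁) = 1.14×8.314×344×ln(0.398) = -3010 J.
Q = ΔU + W = -3010 J.
State after step 1: P = 224 kPa, V = 14.6 L, T = 344 K.
Step 2 — Polytropic n=1.47: T₂ = T₁(V₁/V₂)^(n−1) = 344×(1.68)^0.47 = 439 K; P₂ = P₁(V₁/V₂)^n = 481 kPa.
W = (P₁V₁−P₂V₂)/(n−1) = (224×14.6−481×8.66)/0.47 = -1920 J.
ΔU = nCvΔT = 1.14×12.5×(439−344) = 1350 J.
Q = ΔU + W = -566 J.
Net over both steps: W = -4920 J, Q = -3570 J, ΔU = 1350 J.

-3570 J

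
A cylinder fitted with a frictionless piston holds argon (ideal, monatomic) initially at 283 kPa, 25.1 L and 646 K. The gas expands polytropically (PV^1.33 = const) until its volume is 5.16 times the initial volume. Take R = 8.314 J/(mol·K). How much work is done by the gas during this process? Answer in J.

9000 J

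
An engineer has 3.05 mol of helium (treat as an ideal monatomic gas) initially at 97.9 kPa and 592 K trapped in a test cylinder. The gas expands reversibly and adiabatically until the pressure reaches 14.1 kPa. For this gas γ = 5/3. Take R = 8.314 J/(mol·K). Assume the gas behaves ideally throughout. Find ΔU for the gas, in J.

-12100 J

V₁ = nRT₁/P₁ = 3.05×8.314×592/97.9 = 153 L.
Adiabatic: T₂/T₁ = (P₂/P₁)^((γ−1)/γ) ⇒ T₂ = 592×(0.144)^0.400 = 273 K; V₂ = 490 L.
For an ideal gas ΔU = nCvΔT with Cv = (3/2)R = 12.5 J/(mol·K).
ΔU = 3.05×12.5×(273−592) = -12100 J.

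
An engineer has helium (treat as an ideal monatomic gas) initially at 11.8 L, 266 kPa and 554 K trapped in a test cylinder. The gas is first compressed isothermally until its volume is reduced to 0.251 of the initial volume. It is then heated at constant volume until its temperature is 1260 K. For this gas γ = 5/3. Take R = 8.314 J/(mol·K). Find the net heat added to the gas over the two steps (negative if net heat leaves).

n = P₁V₁/(RT₁) = 266×11.8/(8.314×554) = 0.681 mol.
Step 1 — Isothermal: T stays 554 K; PV = const ⇒ V₂ = 2.96 L, P₂ = 1060 kPa.
ΔU = 0 (ideal gas, T constant).
W = nRT ln(V₂/V₁) = 0.681×8.314×554×ln(0.251) = -4340 J.
Q = ΔU + W = -4340 J.
State after step 1: P = 1060 kPa, V = 2.96 L, T = 554 K.
Step 2 — Isochoric: V stays 2.96 L; P/T = const ⇒ T₂ = 1260 K, P₂ = 2410 kPa.
W = 0 (no volume change).
ΔU = nCvΔT = 0.681×12.5×(1260−554) = 6000 J.
Q = ΔU = 6000 J.
Net over both steps: W = -4340 J, Q = 1660 J, ΔU = 6000 J.

1660 J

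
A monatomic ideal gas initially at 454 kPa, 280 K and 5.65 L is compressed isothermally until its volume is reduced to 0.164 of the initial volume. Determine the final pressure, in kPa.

Isothermal: T stays 280 K; PV = const ⇒ V₂ = 0.927 L, P₂ = 2770 kPa.

2770 kPa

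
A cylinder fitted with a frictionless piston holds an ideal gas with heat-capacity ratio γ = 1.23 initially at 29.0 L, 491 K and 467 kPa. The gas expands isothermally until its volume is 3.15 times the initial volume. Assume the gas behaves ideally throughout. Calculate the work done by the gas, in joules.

n = P₁V₁/(RT₁) = 467×29.0/(8.314×491) = 3.32 mol.
Isothermal: T stays 491 K; PV = const ⇒ V₂ = 91.3 L, P₂ = 148 kPa.
W = nRT ln(V₂/V₁) = 3.32×8.314×491×ln(3.15) = 15500 J.

15500 J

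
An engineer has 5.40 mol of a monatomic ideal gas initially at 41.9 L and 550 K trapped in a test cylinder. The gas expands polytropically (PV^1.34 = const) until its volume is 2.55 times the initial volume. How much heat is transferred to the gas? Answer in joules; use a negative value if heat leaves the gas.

9700 J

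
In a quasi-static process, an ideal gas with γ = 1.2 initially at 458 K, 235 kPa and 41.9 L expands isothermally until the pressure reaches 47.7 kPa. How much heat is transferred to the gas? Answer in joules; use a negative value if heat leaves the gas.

15700 J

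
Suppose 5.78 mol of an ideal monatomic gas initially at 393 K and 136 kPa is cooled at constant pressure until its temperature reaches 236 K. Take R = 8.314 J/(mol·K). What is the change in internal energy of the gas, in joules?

V₁ = nRT₁/P₁ = 5.78×8.314×393/136 = 139 L.
Isobaric: P stays 136 kPa; V/T = const ⇒ T₂ = 236 K, V₂ = 83.4 L.
For an ideal gas ΔU = nCvΔT with Cv = (3/2)R = 12.5 J/(mol·K).
ΔU = 5.78×12.5×(236−393) = -11300 J.

-11300 J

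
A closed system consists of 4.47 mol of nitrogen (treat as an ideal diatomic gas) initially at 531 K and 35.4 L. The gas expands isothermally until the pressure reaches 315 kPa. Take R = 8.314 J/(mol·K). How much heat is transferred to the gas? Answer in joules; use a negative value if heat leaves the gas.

11300 J

P₁ = nRT₁/V₁ = 4.47×8.314×531/35.4 = 557 kPa.
Isothermal: T stays 531 K; PV = const ⇒ V₂ = 62.6 L, P₂ = 315 kPa.
ΔU = 0 (ideal gas, T constant).
W = nRT ln(V₂/V₁) = 4.47×8.314×531×ln(1.77) = 11300 J.
Q = ΔU + W = 11300 J.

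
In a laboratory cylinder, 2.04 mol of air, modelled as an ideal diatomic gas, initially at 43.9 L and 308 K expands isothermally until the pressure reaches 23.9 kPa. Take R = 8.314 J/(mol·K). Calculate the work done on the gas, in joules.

P₁ = nRT₁/V₁ = 2.04×8.314×308/43.9 = 119 kPa.
Isothermal: T stays 308 K; PV = const ⇒ V₂ = 219 L, P₂ = 23.9 kPa.
W = nRT ln(V₂/V₁) = 2.04×8.314×308×ln(4.98) = 8390 J.
Work done on the gas = −W_by = -8390 J.

-8390 J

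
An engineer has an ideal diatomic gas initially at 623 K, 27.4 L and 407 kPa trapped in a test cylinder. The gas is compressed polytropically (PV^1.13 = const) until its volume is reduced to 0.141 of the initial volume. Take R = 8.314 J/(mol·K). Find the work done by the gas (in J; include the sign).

-24900 J

n = P₁V₁/(RT₁) = 407×27.4/(8.314×623) = 2.15 mol.
Polytropic n=1.13: T₂ = T₁(V₁/V₂)^(n−1) = 623×(7.09)^0.13 = 804 K; P₂ = P₁(V₁/V₂)^n = 3720 kPa.
W = (P₁V₁−P₂V₂)/(n−1) = (407×27.4−3720×3.86)/0.13 = -24900 J.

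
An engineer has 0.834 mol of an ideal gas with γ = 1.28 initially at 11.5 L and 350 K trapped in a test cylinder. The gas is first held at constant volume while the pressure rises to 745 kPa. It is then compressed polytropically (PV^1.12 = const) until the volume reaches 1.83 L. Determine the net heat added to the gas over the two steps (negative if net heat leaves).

11900 J

P₁ = nRT₁/V₁ = 0.834×8.314×350/11.5 = 211 kPa.
Step 1 — Isochoric: V stays 11.5 L; P/T = const ⇒ T₂ = 1240 K, P₂ = 745 kPa.
W = 0 (no volume change).
ΔU = nCvΔT = 0.834×29.7×(1240−350) = 21900 J.
Q = ΔU = 21900 J.
State after step 1: P = 745 kPa, V = 11.5 L, T = 1240 K.
Step 2 — Polytropic n=1.12: T₂ = T₁(V₁/V₂)^(n−1) = 1240×(6.28)^0.12 = 1540 K; P₂ = P₁(V₁/V₂)^n = 5840 kPa.
W = (P₁V₁−P₂V₂)/(n−1) = (745×11.5−5840×1.83)/0.12 = -17600 J.
ΔU = nCvΔT = 0.834×29.7×(1540−1240) = 7550 J.
Q = ΔU + W = -10100 J.
Net over both steps: W = -17600 J, Q = 11900 J, ΔU = 29500 J.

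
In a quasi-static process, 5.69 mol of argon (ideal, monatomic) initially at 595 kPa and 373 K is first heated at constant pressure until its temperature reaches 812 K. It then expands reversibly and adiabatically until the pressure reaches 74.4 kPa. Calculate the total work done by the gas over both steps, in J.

53300 J

V₁ = nRT₁/P₁ = 5.69×8.314×373/595 = 29.7 L.
Step 1 — Isobaric: P stays 595 kPa; V/T = const ⇒ T₂ = 812 K, V₂ = 64.6 L.
W = PΔV = 595×(64.6−29.7) kPa·L = 20800 J.
ΔU = nCvΔT = 5.69×12.5×(812−373) = 31200 J.
Q = ΔU + W = nCpΔT = 51900 J.
State after step 1: P = 595 kPa, V = 64.6 L, T = 812 K.
Step 2 — Adiabatic: T₂/T₁ = (P₂/P₁)^((γ−1)/γ) ⇒ T₂ = 812×(0.125)^0.400 = 353 K; V₂ = 225 L.
ΔU = nCvΔT = 5.69×12.5×(353−812) = -32500 J.
Q = 0 for an adiabatic process, so W = −ΔU = 32500 J.
Net over both steps: W = 53300 J, Q = 51900 J, ΔU = -1380 J.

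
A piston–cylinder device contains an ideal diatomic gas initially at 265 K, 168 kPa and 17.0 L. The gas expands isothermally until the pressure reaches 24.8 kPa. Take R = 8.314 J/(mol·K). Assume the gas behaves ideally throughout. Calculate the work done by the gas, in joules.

5460 J

n = P₁V₁/(RT₁) = 168×17.0/(8.314×265) = 1.30 mol.
Isothermal: T stays 265 K; PV = const ⇒ V₂ = 115 L, P₂ = 24.8 kPa.
W = nRT ln(V₂/V₁) = 1.30×8.314×265×ln(6.77) = 5460 J.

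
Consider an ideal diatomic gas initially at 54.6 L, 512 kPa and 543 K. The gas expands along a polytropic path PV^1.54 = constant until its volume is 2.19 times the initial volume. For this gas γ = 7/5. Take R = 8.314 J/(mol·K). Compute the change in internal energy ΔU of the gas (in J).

-24100 J

n = P₁V₁/(RT₁) = 512×54.6/(8.314×543) = 6.19 mol.
Polytropic n=1.54: T₂ = T₁(V₁/V₂)^(n−1) = 543×(0.457)^0.54 = 356 K; P₂ = P₁(V₁/V₂)^n = 153 kPa.
For an ideal gas ΔU = nCvΔT with Cv = (5/2)R = 20.8 J/(mol·K).
ΔU = 6.19×20.8×(356−543) = -24100 J.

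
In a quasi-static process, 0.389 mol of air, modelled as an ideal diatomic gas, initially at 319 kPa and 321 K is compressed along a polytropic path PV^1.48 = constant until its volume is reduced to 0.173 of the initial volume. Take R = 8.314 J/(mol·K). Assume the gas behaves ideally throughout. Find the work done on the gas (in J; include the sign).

2860 J

V₁ = nRT₁/P₁ = 0.389×8.314×321/319 = 3.25 L.
Polytropic n=1.48: T₂ = T₁(V₁/V₂)^(n−1) = 321×(5.78)^0.48 = 745 K; P₂ = P₁(V₁/V₂)^n = 4280 kPa.
W = (P₁V₁−P₂V₂)/(n−1) = (319×3.25−4280×0.563)/0.48 = -2860 J.
Work done on the gas = −W_by = 2860 J.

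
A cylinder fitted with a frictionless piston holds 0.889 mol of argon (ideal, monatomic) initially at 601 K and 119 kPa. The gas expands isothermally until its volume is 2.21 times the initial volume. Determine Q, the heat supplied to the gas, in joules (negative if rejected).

V₁ = nRT₁/P₁ = 0.889×8.314×601/119 = 37.3 L.
Isothermal: T stays 601 K; PV = const ⇒ V₂ = 82.5 L, P₂ = 53.8 kPa.
ΔU = 0 (ideal gas, T constant).
W = nRT ln(V₂/V₁) = 0.889×8.314×601×ln(2.21) = 3520 J.
Q = ΔU + W = 3520 J.

3520 J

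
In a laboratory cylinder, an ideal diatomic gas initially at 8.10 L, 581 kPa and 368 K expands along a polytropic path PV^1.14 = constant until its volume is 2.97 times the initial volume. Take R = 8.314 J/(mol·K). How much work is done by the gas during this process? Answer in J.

4750 J

n = P₁V₁/(RT₁) = 581×8.10/(8.314×368) = 1.54 mol.
Polytropic n=1.14: T₂ = T₁(V₁/V₂)^(n−1) = 368×(0.337)^0.14 = 316 K; P₂ = P₁(V₁/V₂)^n = 168 kPa.
W = (P₁V₁−P₂V₂)/(n−1) = (581×8.10−168×24.1)/0.14 = 4750 J.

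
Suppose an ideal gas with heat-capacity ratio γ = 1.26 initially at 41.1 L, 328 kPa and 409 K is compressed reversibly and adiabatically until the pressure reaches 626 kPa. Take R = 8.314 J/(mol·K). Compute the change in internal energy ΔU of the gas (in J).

n = P₁V₁/(RT₁) = 328×41.1/(8.314×409) = 3.96 mol.
Adiabatic: T₂/T₁ = (P₂/P₁)^((γ−1)/γ) ⇒ T₂ = 409×(1.91)^0.206 = 467 K; V₂ = 24.6 L.
For an ideal gas ΔU = nCvΔT with Cv = R/(γ−1) = 32.0 J/(mol·K).
ΔU = 3.96×32.0×(467−409) = 7400 J.

7400 J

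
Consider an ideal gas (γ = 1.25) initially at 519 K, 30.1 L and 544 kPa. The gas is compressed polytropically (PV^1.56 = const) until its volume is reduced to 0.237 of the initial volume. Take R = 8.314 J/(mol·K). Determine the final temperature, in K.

1160 K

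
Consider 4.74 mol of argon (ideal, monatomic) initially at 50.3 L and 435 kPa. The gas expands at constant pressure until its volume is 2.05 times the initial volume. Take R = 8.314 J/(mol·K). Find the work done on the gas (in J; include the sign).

-23000 J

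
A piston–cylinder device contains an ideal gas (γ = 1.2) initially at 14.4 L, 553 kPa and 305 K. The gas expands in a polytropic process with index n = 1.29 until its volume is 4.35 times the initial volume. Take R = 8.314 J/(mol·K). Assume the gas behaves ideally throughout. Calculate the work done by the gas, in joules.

n = P₁V₁/(RT₁) = 553×14.4/(8.314×305) = 3.14 mol.
Polytropic n=1.29: T₂ = T₁(V₁/V₂)^(n−1) = 305×(0.230)^0.29 = 199 K; P₂ = P₁(V₁/V₂)^n = 83.0 kPa.
W = (P₁V₁−P₂V₂)/(n−1) = (553×14.4−83.0×62.6)/0.29 = 9530 J.

9530 J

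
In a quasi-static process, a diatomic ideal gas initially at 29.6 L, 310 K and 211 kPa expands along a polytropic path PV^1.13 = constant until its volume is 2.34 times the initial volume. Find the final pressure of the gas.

Polytropic n=1.13: T₂ = T₁(V₁/V₂)^(n−1) = 310×(0.427)^0.13 = 278 K; P₂ = P₁(V₁/V₂)^n = 80.7 kPa.

80.7 kPa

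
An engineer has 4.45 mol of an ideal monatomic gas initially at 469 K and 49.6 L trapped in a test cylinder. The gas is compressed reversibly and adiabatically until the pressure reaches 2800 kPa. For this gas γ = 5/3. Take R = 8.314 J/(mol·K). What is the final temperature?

1080 K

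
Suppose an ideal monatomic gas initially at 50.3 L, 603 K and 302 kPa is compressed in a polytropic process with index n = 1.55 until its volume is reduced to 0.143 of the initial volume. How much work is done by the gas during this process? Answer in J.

n = P₁V₁/(RT₁) = 302×50.3/(8.314×603) = 3.03 mol.
Polytropic n=1.55: T₂ = T₁(V₁/V₂)^(n−1) = 603×(6.99)^0.55 = 1760 K; P₂ = P₁(V₁/V₂)^n = 6160 kPa.
W = (P₁V₁−P₂V₂)/(n−1) = (302×50.3−6160×7.19)/0.55 = -52900 J.

-52900 J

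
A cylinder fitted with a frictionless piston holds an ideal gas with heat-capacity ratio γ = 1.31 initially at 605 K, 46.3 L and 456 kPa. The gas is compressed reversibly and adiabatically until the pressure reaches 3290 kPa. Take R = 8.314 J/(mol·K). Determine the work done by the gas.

n = P₁V₁/(RT₁) = 456×46.3/(8.314×605) = 4.20 mol.
Adiabatic: T₂/T₁ = (P₂/P₁)^((γ−1)/γ) ⇒ T₂ = 605×(7.21)^0.237 = 966 K; V₂ = 10.2 L.
ΔU = nCvΔT = 4.20×26.8×(966−605) = 40600 J.
Q = 0 for an adiabatic process, so W = −ΔU = -40600 J.

-40600 J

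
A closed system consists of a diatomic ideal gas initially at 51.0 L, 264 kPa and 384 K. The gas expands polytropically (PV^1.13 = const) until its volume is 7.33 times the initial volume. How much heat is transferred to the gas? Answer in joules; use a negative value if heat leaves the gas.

n = P₁V₁/(RT₁) = 264×51.0/(8.314×384) = 4.22 mol.
Polytropic n=1.13: T₂ = T₁(V₁/V₂)^(n−1) = 384×(0.136)^0.13 = 296 K; P₂ = P₁(V₁/V₂)^n = 27.8 kPa.
W = (P₁V₁−P₂V₂)/(n−1) = (264×51.0−27.8×374)/0.13 = 23600 J.
ΔU = nCvΔT = 4.22×20.8×(296−384) = -7680 J.
Q = ΔU + W = 15900 J.

15900 J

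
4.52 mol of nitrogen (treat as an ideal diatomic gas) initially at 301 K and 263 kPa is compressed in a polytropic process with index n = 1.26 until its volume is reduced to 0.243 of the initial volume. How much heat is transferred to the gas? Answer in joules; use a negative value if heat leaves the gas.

-6770 J

V₁ = nRT₁/P₁ = 4.52×8.314×301/263 = 43.0 L.
Polytropic n=1.26: T₂ = T₁(V₁/V₂)^(n−1) = 301×(4.12)^0.26 = 435 K; P₂ = P₁(V₁/V₂)^n = 1560 kPa.
W = (P₁V₁−P₂V₂)/(n−1) = (263×43.0−1560×10.5)/0.26 = -19300 J.
ΔU = nCvΔT = 4.52×20.8×(435−301) = 12600 J.
Q = ΔU + W = -6770 J.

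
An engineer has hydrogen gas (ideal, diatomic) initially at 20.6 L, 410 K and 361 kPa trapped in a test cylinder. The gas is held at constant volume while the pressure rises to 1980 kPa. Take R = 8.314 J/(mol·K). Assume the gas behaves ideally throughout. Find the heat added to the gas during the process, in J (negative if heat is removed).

83400 J

n = P₁V₁/(RT₁) = 361×20.6/(8.314×410) = 2.18 mol.
Isochoric: V stays 20.6 L; P/T = const ⇒ T₂ = 2250 K, P₂ = 1980 kPa.
W = 0 (no volume change).
ΔU = nCvΔT = 2.18×20.8×(2250−410) = 83400 J.
Q = ΔU = 83400 J.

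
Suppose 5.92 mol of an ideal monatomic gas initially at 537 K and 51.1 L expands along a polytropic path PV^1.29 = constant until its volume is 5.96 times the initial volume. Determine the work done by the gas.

36800 J

P₁ = nRT₁/V₁ = 5.92×8.314×537/51.1 = 517 kPa.
Polytropic n=1.29: T₂ = T₁(V₁/V₂)^(n−1) = 537×(0.168)^0.29 = 320 K; P₂ = P₁(V₁/V₂)^n = 51.7 kPa.
W = (P₁V₁−P₂V₂)/(n−1) = (517×51.1−51.7×305)/0.29 = 36800 J.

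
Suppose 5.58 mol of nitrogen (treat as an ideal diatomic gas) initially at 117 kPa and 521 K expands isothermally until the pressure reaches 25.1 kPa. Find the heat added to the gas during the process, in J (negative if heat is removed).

37200 J

V₁ = nRT₁/P₁ = 5.58×8.314×521/117 = 207 L.
Isothermal: T stays 521 K; PV = const ⇒ V₂ = 963 L, P₂ = 25.1 kPa.
ΔU = 0 (ideal gas, T constant).
W = nRT ln(V₂/V₁) = 5.58×8.314×521×ln(4.66) = 37200 J.
Q = ΔU + W = 37200 J.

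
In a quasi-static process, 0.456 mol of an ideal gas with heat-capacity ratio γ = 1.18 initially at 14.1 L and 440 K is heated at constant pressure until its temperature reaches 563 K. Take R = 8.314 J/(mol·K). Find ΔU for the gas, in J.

2590 J

P₁ = nRT₁/V₁ = 0.456×8.314×440/14.1 = 118 kPa.
Isobaric: P stays 118 kPa; V/T = const ⇒ T₂ = 563 K, V₂ = 18.0 L.
For an ideal gas ΔU = nCvΔT with Cv = R/(γ−1) = 46.2 J/(mol·K).
ΔU = 0.456×46.2×(563−440) = 2590 J.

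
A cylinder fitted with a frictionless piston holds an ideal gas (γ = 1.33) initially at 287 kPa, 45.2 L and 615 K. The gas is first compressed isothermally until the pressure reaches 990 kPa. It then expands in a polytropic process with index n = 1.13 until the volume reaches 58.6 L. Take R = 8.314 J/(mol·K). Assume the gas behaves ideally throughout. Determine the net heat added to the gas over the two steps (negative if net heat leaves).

-5360 J

n = P₁V₁/(RT₁) = 287×45.2/(8.314×615) = 2.54 mol.
Step 1 — Isothermal: T stays 615 K; PV = const ⇒ V₂ = 13.1 L, P₂ = 990 kPa.
ΔU = 0 (ideal gas, T constant).
W = nRT ln(V₂/V₁) = 2.54×8.314×615×ln(0.290) = -16100 J.
Q = ΔU + W = -16100 J.
State after step 1: P = 990 kPa, V = 13.1 L, T = 615 K.
Step 2 — Polytropic n=1.13: T₂ = T₁(V₁/V₂)^(n−1) = 615×(0.224)^0.13 = 506 K; P₂ = P₁(V₁/V₂)^n = 182 kPa.
W = (P₁V₁−P₂V₂)/(n−1) = (990×13.1−182×58.6)/0.13 = 17700 J.
ΔU = nCvΔT = 2.54×25.2×(506−615) = -6960 J.
Q = ΔU + W = 10700 J.
Net over both steps: W = 1590 J, Q = -5360 J, ΔU = -6960 J.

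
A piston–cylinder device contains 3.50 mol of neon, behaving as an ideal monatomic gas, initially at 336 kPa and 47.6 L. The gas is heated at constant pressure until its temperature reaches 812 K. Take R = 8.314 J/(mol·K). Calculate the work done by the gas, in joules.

T₁ = P₁V₁/(nR) = 336×47.6/(3.50×8.314) = 550 K.
Isobaric: P stays 336 kPa; V/T = const ⇒ T₂ = 812 K, V₂ = 70.3 L.
W = PΔV = 336×(70.3−47.6) kPa·L = 7630 J.

7630 J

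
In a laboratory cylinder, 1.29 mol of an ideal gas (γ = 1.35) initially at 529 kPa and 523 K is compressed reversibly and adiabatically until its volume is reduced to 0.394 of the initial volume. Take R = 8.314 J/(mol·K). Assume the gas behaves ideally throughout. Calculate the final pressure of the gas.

V₁ = nRT₁/P₁ = 1.29×8.314×523/529 = 10.6 L.
Adiabatic: TV^(γ−1) = const ⇒ T₂ = 523×(2.54)^0.350 = 725 K; PV^γ = const ⇒ P₂ = 1860 kPa.

1860 kPa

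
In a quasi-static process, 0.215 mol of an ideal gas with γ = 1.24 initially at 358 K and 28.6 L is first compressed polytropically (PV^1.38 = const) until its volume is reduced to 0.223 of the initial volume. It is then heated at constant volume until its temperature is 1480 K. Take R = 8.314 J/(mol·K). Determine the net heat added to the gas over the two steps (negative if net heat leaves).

P₁ = nRT₁/V₁ = 0.215×8.314×358/28.6 = 22.4 kPa.
Step 1 — Polytropic n=1.38: T₂ = T₁(V₁/V₂)^(n−1) = 358×(4.48)^0.38 = 633 K; P₂ = P₁(V₁/V₂)^n = 177 kPa.
W = (P₁V₁−P₂V₂)/(n−1) = (22.4×28.6−177×6.38)/0.38 = -1290 J.
ΔU = nCvΔT = 0.215×34.6×(633−358) = 2050 J.
Q = ΔU + W = 755 J.
State after step 1: P = 177 kPa, V = 6.38 L, T = 633 K.
Step 2 — Isochoric: V stays 6.38 L; P/T = const ⇒ T₂ = 1480 K, P₂ = 415 kPa.
W = 0 (no volume change).
ΔU = nCvΔT = 0.215×34.6×(1480−633) = 6310 J.
Q = ΔU = 6310 J.
Net over both steps: W = -1290 J, Q = 7060 J, ΔU = 8360 J.

7060 J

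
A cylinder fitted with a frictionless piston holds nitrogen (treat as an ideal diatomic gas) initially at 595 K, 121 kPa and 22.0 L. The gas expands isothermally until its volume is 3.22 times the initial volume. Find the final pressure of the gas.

37.6 kPa

Isothermal: T stays 595 K; PV = const ⇒ V₂ = 70.8 L, P₂ = 37.6 kPa.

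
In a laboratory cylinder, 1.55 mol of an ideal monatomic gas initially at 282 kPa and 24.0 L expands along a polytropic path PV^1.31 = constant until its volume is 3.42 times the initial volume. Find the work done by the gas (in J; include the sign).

T₁ = P₁V₁/(nR) = 282×24.0/(1.55×8.314) = 525 K.
Polytropic n=1.31: T₂ = T₁(V₁/V₂)^(n−1) = 525×(0.292)^0.31 = 359 K; P₂ = P₁(V₁/V₂)^n = 56.3 kPa.
W = (P₁V₁−P₂V₂)/(n−1) = (282×24.0−56.3×82.1)/0.31 = 6920 J.

6920 J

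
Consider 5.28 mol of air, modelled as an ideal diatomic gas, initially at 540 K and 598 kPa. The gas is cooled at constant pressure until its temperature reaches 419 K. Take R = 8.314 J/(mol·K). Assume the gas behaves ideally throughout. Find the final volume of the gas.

V₁ = nRT₁/P₁ = 5.28×8.314×540/598 = 39.6 L.
Isobaric: P stays 598 kPa; V/T = const ⇒ T₂ = 419 K, V₂ = 30.8 L.

30.8 L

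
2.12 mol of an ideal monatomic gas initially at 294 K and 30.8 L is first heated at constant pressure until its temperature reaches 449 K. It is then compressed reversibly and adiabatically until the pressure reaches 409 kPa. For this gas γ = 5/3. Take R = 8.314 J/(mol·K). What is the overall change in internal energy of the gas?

9160 J

P₁ = nRT₁/V₁ = 2.12×8.314×294/30.8 = 168 kPa.
Step 1 — Isobaric: P stays 168 kPa; V/T = const ⇒ T₂ = 449 K, V₂ = 47.0 L.
W = PΔV = 168×(47.0−30.8) kPa·L = 2730 J.
ΔU = nCvΔT = 2.12×12.5×(449−294) = 4100 J.
Q = ΔU + W = nCpΔT = 6830 J.
State after step 1: P = 168 kPa, V = 47.0 L, T = 449 K.
Step 2 — Adiabatic: T₂/T₁ = (P₂/P₁)^((γ−1)/γ) ⇒ T₂ = 449×(2.43)^0.400 = 641 K; V₂ = 27.6 L.
ΔU = nCvΔT = 2.12×12.5×(641−449) = 5060 J.
Q = 0 for an adiabatic process, so W = −ΔU = -5060 J.
Net over both steps: W = -2330 J, Q = 6830 J, ΔU = 9160 J.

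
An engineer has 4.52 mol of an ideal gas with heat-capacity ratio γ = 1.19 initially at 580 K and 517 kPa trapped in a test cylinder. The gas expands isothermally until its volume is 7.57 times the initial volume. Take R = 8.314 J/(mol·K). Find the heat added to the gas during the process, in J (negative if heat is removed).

V₁ = nRT₁/P₁ = 4.52×8.314×580/517 = 42.2 L.
Isothermal: T stays 580 K; PV = const ⇒ V₂ = 319 L, P₂ = 68.3 kPa.
ΔU = 0 (ideal gas, T constant).
W = nRT ln(V₂/V₁) = 4.52×8.314×580×ln(7.57) = 44100 J.
Q = ΔU + W = 44100 J.

44100 J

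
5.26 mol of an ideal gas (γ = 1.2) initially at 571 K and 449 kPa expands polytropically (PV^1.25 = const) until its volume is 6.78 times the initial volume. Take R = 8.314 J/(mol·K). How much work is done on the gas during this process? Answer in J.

V₁ = nRT₁/P₁ = 5.26×8.314×571/449 = 55.6 L.
Polytropic n=1.25: T₂ = T₁(V₁/V₂)^(n−1) = 571×(0.147)^0.25 = 354 K; P₂ = P₁(V₁/V₂)^n = 41.0 kPa.
W = (P₁V₁−P₂V₂)/(n−1) = (449×55.6−41.0×377)/0.25 = 38000 J.
Work done on the gas = −W_by = -38000 J.

-38000 J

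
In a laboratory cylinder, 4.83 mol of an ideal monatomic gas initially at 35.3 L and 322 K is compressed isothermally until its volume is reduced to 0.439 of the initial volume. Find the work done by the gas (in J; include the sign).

P₁ = nRT₁/V₁ = 4.83×8.314×322/35.3 = 366 kPa.
Isothermal: T stays 322 K; PV = const ⇒ V₂ = 15.5 L, P₂ = 834 kPa.
W = nRT ln(V₂/V₁) = 4.83×8.314×322×ln(0.439) = -10600 J.

-10600 J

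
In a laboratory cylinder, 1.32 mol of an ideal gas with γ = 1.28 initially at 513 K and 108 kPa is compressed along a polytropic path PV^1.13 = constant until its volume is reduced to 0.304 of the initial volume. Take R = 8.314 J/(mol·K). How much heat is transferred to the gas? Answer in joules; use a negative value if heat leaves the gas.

V₁ = nRT₁/P₁ = 1.32×8.314×513/108 = 52.1 L.
Polytropic n=1.13: T₂ = T₁(V₁/V₂)^(n−1) = 513×(3.29)^0.13 = 599 K; P₂ = P₁(V₁/V₂)^n = 415 kPa.
W = (P₁V₁−P₂V₂)/(n−1) = (108×52.1−415×15.8)/0.13 = -7250 J.
ΔU = nCvΔT = 1.32×29.7×(599−513) = 3370 J.
Q = ΔU + W = -3880 J.

-3880 J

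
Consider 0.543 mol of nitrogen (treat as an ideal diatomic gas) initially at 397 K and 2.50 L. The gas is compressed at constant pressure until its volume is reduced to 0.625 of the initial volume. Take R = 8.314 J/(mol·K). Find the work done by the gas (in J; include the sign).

-672 J

P₁ = nRT₁/V₁ = 0.543×8.314×397/2.50 = 717 kPa.
Isobaric: P stays 717 kPa; V/T = const ⇒ T₂ = 248 K, V₂ = 1.56 L.
W = PΔV = 717×(1.56−2.50) kPa·L = -672 J.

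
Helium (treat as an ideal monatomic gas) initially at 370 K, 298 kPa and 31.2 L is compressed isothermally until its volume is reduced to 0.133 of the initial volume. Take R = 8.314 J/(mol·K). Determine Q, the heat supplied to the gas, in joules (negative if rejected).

n = P₁V₁/(RT₁) = 298×31.2/(8.314×370) = 3.02 mol.
Isothermal: T stays 370 K; PV = const ⇒ V₂ = 4.15 L, P₂ = 2240 kPa.
ΔU = 0 (ideal gas, T constant).
W = nRT ln(V₂/V₁) = 3.02×8.314×370×ln(0.133) = -18800 J.
Q = ΔU + W = -18800 J.

-18800 J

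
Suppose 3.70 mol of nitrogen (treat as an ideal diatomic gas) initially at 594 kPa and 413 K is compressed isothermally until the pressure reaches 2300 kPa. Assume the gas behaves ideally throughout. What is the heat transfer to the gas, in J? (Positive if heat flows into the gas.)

V₁ = nRT₁/P₁ = 3.70×8.314×413/594 = 21.4 L.
Isothermal: T stays 413 K; PV = const ⇒ V₂ = 5.52 L, P₂ = 2300 kPa.
ΔU = 0 (ideal gas, T constant).
W = nRT ln(V₂/V₁) = 3.70×8.314×413×ln(0.258) = -17200 J.
Q = ΔU + W = -17200 J.

-17200 J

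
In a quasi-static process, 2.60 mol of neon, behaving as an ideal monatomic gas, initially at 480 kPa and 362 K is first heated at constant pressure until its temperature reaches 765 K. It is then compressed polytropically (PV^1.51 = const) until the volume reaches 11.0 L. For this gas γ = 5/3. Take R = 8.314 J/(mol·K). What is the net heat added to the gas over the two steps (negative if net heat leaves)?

V₁ = nRT₁/P₁ = 2.60×8.314×362/480 = 16.3 L.
Step 1 — Isobaric: P stays 480 kPa; V/T = const ⇒ T₂ = 765 K, V₂ = 34.5 L.
W = PΔV = 480×(34.5−16.3) kPa·L = 8710 J.
ΔU = nCvΔT = 2.60×12.5×(765−362) = 13100 J.
Q = ΔU + W = nCpΔT = 21800 J.
State after step 1: P = 480 kPa, V = 34.5 L, T = 765 K.
Step 2 — Polytropic n=1.51: T₂ = T₁(V₁/V₂)^(n−1) = 765×(3.13)^0.51 = 1370 K; P₂ = P₁(V₁/V₂)^n = 2690 kPa.
W = (P₁V₁−P₂V₂)/(n−1) = (480×34.5−2690×11.0)/0.51 = -25600 J.
ΔU = nCvΔT = 2.60×12.5×(1370−765) = 19600 J.
Q = ΔU + W = -6020 J.
Net over both steps: W = -16900 J, Q = 15800 J, ΔU = 32700 J.

15800 J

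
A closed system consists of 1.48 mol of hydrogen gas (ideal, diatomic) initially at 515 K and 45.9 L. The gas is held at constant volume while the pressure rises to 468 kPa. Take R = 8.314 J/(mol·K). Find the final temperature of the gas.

1750 K

P₁ = nRT₁/V₁ = 1.48×8.314×515/45.9 = 138 kPa.
Isochoric: V stays 45.9 L; P/T = const ⇒ T₂ = 1750 K, P₂ = 468 kPa.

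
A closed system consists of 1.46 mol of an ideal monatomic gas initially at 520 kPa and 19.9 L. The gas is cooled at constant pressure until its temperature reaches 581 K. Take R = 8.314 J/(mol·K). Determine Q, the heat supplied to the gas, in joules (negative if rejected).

T₁ = P₁V₁/(nR) = 520×19.9/(1.46×8.314) = 852 K.
Isobaric: P stays 520 kPa; V/T = const ⇒ T₂ = 581 K, V₂ = 13.6 L.
W = PΔV = 520×(13.6−19.9) kPa·L = -3300 J.
ΔU = nCvΔT = 1.46×12.5×(581−852) = -4940 J.
Q = ΔU + W = nCpΔT = -8240 J.

-8240 J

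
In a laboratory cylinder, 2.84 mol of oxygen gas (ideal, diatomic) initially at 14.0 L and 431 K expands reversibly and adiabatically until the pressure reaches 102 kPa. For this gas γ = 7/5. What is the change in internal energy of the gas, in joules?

P₁ = nRT₁/V₁ = 2.84×8.314×431/14.0 = 727 kPa.
Adiabatic: T₂/T₁ = (P₂/P₁)^((γ−1)/γ) ⇒ T₂ = 431×(0.140)^0.286 = 246 K; V₂ = 56.9 L.
For an ideal gas ΔU = nCvΔT with Cv = (5/2)R = 20.8 J/(mol·K).
ΔU = 2.84×20.8×(246−431) = -10900 J.

-10900 J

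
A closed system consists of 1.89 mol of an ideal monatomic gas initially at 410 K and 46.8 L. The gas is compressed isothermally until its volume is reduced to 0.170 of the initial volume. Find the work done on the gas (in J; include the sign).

P₁ = nRT₁/V₁ = 1.89×8.314×410/46.8 = 138 kPa.
Isothermal: T stays 410 K; PV = const ⇒ V₂ = 7.96 L, P₂ = 810 kPa.
W = nRT ln(V₂/V₁) = 1.89×8.314×410×ln(0.170) = -11400 J.
Work done on the gas = −W_by = 11400 J.

11400 J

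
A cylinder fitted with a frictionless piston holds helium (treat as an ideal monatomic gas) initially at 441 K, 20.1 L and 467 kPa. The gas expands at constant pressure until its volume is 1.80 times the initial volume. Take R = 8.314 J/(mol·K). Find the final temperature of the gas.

Isobaric: P stays 467 kPa; V/T = const ⇒ T₂ = 794 K, V₂ = 36.2 L.

794 K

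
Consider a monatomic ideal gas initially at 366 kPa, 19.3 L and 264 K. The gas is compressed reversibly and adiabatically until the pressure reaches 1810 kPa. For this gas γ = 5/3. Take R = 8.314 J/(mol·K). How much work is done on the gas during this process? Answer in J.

n = P₁V₁/(RT₁) = 366×19.3/(8.314×264) = 3.22 mol.
Adiabatic: T₂/T₁ = (P₂/P₁)^((γ−1)/γ) ⇒ T₂ = 264×(4.95)^0.400 = 500 K; V₂ = 7.40 L.
ΔU = nCvΔT = 3.22×12.5×(500−264) = 9490 J.
Q = 0 for an adiabatic process, so W = −ΔU = -9490 J.
Work done on the gas = −W_by = 9490 J.

9490 J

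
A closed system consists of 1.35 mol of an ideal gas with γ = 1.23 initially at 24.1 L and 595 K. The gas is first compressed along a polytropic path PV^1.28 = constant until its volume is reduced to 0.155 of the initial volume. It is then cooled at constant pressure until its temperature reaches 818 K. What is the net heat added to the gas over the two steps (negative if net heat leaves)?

-7540 J

P₁ = nRT₁/V₁ = 1.35×8.314×595/24.1 = 277 kPa.
Step 1 — Polytropic n=1.28: T₂ = T₁(V₁/V₂)^(n−1) = 595×(6.45)^0.28 = 1000 K; P₂ = P₁(V₁/V₂)^n = 3010 kPa.
W = (P₁V₁−P₂V₂)/(n−1) = (277×24.1−3010×3.74)/0.28 = -16300 J.
ΔU = nCvΔT = 1.35×36.1×(1000−595) = 19900 J.
Q = ΔU + W = 3550 J.
State after step 1: P = 3010 kPa, V = 3.74 L, T = 1000 K.
Step 2 — Isobaric: P stays 3010 kPa; V/T = const ⇒ T₂ = 818 K, V₂ = 3.05 L.
W = PΔV = 3010×(3.05−3.74) kPa·L = -2070 J.
ΔU = nCvΔT = 1.35×36.1×(818−1000) = -9020 J.
Q = ΔU + W = nCpΔT = -11100 J.
Net over both steps: W = -18400 J, Q = -7540 J, ΔU = 10900 J.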